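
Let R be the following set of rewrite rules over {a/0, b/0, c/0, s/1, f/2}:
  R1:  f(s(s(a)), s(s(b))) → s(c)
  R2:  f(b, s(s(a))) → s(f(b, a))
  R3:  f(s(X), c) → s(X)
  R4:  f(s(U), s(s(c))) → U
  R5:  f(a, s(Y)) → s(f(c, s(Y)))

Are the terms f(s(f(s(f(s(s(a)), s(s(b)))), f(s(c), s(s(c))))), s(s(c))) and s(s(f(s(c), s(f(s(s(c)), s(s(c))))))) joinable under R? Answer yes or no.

yes — NF(t₁) = s(s(c)), NF(t₂) = s(s(c))

Reduce t₁ = f(s(f(s(f(s(s(a)), s(s(b)))), f(s(c), s(s(c))))), s(s(c))):
1. f(s(f(s(f(s(s(a)), s(s(b)))), f(s(c), s(s(c))))), s(s(c)))  →  f(s(f(s(s(a)), s(s(b)))), f(s(c), s(s(c))))   [R4 at ε]
2. f(s(f(s(s(a)), s(s(b)))), f(s(c), s(s(c))))  →  f(s(s(c)), f(s(c), s(s(c))))   [R1 at 1.1]
3. f(s(s(c)), f(s(c), s(s(c))))  →  f(s(s(c)), c)   [R4 at 2]
4. f(s(s(c)), c)  →  s(s(c))   [R3 at ε]

Reduce t₂ = s(s(f(s(c), s(f(s(s(c)), s(s(c))))))):
1. s(s(f(s(c), s(f(s(s(c)), s(s(c)))))))  →  s(s(f(s(c), s(s(c)))))   [R4 at 1.1.2.1]
2. s(s(f(s(c), s(s(c)))))  →  s(s(c))   [R4 at 1.1]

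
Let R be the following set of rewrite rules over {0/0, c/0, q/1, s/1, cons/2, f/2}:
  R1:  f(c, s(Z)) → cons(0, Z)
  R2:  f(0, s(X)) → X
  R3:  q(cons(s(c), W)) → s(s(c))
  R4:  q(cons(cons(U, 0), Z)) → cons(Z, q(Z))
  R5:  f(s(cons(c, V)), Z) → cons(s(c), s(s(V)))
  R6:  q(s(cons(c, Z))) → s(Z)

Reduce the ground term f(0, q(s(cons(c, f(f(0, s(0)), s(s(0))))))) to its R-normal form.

1. f(0, q(s(cons(c, f(f(0, s(0)), s(s(0)))))))  →  f(0, s(f(f(0, s(0)), s(s(0)))))   [R6 at 2]
2. f(0, s(f(f(0, s(0)), s(s(0)))))  →  f(f(0, s(0)), s(s(0)))   [R2 at ε]
3. f(f(0, s(0)), s(s(0)))  →  f(0, s(s(0)))   [R2 at 1]
4. f(0, s(s(0)))  →  s(0)   [R2 at ε]

s(0)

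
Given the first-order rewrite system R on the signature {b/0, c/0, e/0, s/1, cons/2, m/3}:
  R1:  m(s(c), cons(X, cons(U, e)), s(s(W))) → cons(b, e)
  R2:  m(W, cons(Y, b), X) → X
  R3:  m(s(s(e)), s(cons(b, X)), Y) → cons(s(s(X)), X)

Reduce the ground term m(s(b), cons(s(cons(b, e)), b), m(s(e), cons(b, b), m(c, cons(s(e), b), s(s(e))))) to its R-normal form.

s(s(e))

1. m(s(b), cons(s(cons(b, e)), b), m(s(e), cons(b, b), m(c, cons(s(e), b), s(s(e)))))  →  m(s(e), cons(b, b), m(c, cons(s(e), b), s(s(e))))   [R2 at ε]
2. m(s(e), cons(b, b), m(c, cons(s(e), b), s(s(e))))  →  m(c, cons(s(e), b), s(s(e)))   [R2 at ε]
3. m(c, cons(s(e), b), s(s(e)))  →  s(s(e))   [R2 at ε]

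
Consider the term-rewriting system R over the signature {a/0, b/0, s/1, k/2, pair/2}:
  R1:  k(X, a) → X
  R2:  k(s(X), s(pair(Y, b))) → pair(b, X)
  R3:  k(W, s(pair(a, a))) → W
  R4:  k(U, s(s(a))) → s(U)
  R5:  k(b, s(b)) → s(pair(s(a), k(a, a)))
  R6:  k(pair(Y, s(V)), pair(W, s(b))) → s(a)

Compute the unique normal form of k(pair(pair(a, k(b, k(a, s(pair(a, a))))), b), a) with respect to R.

1. k(pair(pair(a, k(b, k(a, s(pair(a, a))))), b), a)  →  pair(pair(a, k(b, k(a, s(pair(a, a))))), b)   [R1 at ε]
2. pair(pair(a, k(b, k(a, s(pair(a, a))))), b)  →  pair(pair(a, k(b, a)), b)   [R3 at 1.2.2]
3. pair(pair(a, k(b, a)), b)  →  pair(pair(a, b), b)   [R1 at 1.2]

pair(pair(a, b), b)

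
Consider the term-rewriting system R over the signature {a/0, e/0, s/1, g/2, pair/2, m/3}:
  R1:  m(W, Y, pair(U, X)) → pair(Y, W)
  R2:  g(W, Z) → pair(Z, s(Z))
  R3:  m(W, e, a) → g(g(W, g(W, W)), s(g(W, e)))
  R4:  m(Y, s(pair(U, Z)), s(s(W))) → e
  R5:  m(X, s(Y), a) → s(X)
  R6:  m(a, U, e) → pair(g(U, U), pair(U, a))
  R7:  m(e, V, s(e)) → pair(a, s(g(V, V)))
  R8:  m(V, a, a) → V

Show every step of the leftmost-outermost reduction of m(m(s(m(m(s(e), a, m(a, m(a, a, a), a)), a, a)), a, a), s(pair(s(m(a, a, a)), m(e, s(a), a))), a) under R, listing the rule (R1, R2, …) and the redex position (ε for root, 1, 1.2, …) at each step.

s(s(s(e)))

1. m(m(s(m(m(s(e), a, m(a, m(a, a, a), a)), a, a)), a, a), s(pair(s(m(a, a, a)), m(e, s(a), a))), a)  →  s(m(s(m(m(s(e), a, m(a, m(a, a, a), a)), a, a)), a, a))   [R5 at ε]
2. s(m(s(m(m(s(e), a, m(a, m(a, a, a), a)), a, a)), a, a))  →  s(s(m(m(s(e), a, m(a, m(a, a, a), a)), a, a)))   [R8 at 1]
3. s(s(m(m(s(e), a, m(a, m(a, a, a), a)), a, a)))  →  s(s(m(s(e), a, m(a, m(a, a, a), a))))   [R8 at 1.1]
4. s(s(m(s(e), a, m(a, m(a, a, a), a))))  →  s(s(m(s(e), a, m(a, a, a))))   [R8 at 1.1.3.2]
5. s(s(m(s(e), a, m(a, a, a))))  →  s(s(m(s(e), a, a)))   [R8 at 1.1.3]
6. s(s(m(s(e), a, a)))  →  s(s(s(e)))   [R8 at 1.1]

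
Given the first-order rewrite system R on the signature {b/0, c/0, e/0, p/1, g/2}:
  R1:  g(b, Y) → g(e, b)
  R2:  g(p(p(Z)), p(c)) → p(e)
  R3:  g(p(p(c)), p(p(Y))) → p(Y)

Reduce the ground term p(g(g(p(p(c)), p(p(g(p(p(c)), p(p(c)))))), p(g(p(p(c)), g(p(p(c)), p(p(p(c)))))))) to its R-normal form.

1. p(g(g(p(p(c)), p(p(g(p(p(c)), p(p(c)))))), p(g(p(p(c)), g(p(p(c)), p(p(p(c))))))))  →  p(g(p(g(p(p(c)), p(p(c)))), p(g(p(p(c)), g(p(p(c)), p(p(p(c))))))))   [R3 at 1.1]
2. p(g(p(g(p(p(c)), p(p(c)))), p(g(p(p(c)), g(p(p(c)), p(p(p(c))))))))  →  p(g(p(p(c)), p(g(p(p(c)), g(p(p(c)), p(p(p(c))))))))   [R3 at 1.1.1]
3. p(g(p(p(c)), p(g(p(p(c)), g(p(p(c)), p(p(p(c))))))))  →  p(g(p(p(c)), p(g(p(p(c)), p(p(c))))))   [R3 at 1.2.1.2]
4. p(g(p(p(c)), p(g(p(p(c)), p(p(c))))))  →  p(g(p(p(c)), p(p(c))))   [R3 at 1.2.1]
5. p(g(p(p(c)), p(p(c))))  →  p(p(c))   [R3 at 1]

p(p(c))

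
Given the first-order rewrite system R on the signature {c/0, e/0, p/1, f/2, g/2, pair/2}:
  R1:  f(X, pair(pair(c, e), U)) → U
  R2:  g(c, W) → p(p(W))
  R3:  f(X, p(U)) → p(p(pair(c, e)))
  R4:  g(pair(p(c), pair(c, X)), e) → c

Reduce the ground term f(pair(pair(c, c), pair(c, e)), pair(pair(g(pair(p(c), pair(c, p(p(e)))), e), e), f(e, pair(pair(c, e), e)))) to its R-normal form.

e

1. f(pair(pair(c, c), pair(c, e)), pair(pair(g(pair(p(c), pair(c, p(p(e)))), e), e), f(e, pair(pair(c, e), e))))  →  f(pair(pair(c, c), pair(c, e)), pair(pair(c, e), f(e, pair(pair(c, e), e))))   [R4 at 2.1.1]
2. f(pair(pair(c, c), pair(c, e)), pair(pair(c, e), f(e, pair(pair(c, e), e))))  →  f(e, pair(pair(c, e), e))   [R1 at ε]
3. f(e, pair(pair(c, e), e))  →  e   [R1 at ε]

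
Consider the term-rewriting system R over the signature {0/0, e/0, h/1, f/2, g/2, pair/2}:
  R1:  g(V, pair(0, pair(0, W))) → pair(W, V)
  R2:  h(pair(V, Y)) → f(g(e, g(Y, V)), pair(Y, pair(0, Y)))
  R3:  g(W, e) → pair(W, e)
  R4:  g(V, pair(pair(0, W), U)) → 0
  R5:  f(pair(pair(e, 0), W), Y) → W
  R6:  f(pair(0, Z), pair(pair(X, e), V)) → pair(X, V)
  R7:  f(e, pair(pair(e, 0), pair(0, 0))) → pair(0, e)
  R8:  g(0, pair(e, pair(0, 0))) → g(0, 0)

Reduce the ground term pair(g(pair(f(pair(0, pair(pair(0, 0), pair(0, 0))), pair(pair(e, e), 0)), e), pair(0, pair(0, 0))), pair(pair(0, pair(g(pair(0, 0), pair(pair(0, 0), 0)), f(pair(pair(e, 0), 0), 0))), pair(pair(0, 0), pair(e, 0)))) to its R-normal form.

1. pair(g(pair(f(pair(0, pair(pair(0, 0), pair(0, 0))), pair(pair(e, e), 0)), e), pair(0, pair(0, 0))), pair(pair(0, pair(g(pair(0, 0), pair(pair(0, 0), 0)), f(pair(pair(e, 0), 0), 0))), pair(pair(0, 0), pair(e, 0))))  →  pair(pair(0, pair(f(pair(0, pair(pair(0, 0), pair(0, 0))), pair(pair(e, e), 0)), e)), pair(pair(0, pair(g(pair(0, 0), pair(pair(0, 0), 0)), f(pair(pair(e, 0), 0), 0))), pair(pair(0, 0), pair(e, 0))))   [R1 at 1]
2. pair(pair(0, pair(f(pair(0, pair(pair(0, 0), pair(0, 0))), pair(pair(e, e), 0)), e)), pair(pair(0, pair(g(pair(0, 0), pair(pair(0, 0), 0)), f(pair(pair(e, 0), 0), 0))), pair(pair(0, 0), pair(e, 0))))  →  pair(pair(0, pair(pair(e, 0), e)), pair(pair(0, pair(g(pair(0, 0), pair(pair(0, 0), 0)), f(pair(pair(e, 0), 0), 0))), pair(pair(0, 0), pair(e, 0))))   [R6 at 1.2.1]
3. pair(pair(0, pair(pair(e, 0), e)), pair(pair(0, pair(g(pair(0, 0), pair(pair(0, 0), 0)), f(pair(pair(e, 0), 0), 0))), pair(pair(0, 0), pair(e, 0))))  →  pair(pair(0, pair(pair(e, 0), e)), pair(pair(0, pair(0, f(pair(pair(e, 0), 0), 0))), pair(pair(0, 0), pair(e, 0))))   [R4 at 2.1.2.1]
4. pair(pair(0, pair(pair(e, 0), e)), pair(pair(0, pair(0, f(pair(pair(e, 0), 0), 0))), pair(pair(0, 0), pair(e, 0))))  →  pair(pair(0, pair(pair(e, 0), e)), pair(pair(0, pair(0, 0)), pair(pair(0, 0), pair(e, 0))))   [R5 at 2.1.2.2]

pair(pair(0, pair(pair(e, 0), e)), pair(pair(0, pair(0, 0)), pair(pair(0, 0), pair(e, 0))))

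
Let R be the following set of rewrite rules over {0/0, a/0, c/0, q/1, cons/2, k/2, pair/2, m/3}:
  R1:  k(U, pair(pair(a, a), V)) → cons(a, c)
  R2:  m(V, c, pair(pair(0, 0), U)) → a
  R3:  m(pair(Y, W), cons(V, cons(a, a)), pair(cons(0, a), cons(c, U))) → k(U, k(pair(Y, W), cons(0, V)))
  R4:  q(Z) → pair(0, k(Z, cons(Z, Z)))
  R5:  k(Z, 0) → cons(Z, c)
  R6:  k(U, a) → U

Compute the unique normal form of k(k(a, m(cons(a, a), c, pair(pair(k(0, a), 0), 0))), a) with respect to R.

1. k(k(a, m(cons(a, a), c, pair(pair(k(0, a), 0), 0))), a)  →  k(a, m(cons(a, a), c, pair(pair(k(0, a), 0), 0)))   [R6 at ε]
2. k(a, m(cons(a, a), c, pair(pair(k(0, a), 0), 0)))  →  k(a, m(cons(a, a), c, pair(pair(0, 0), 0)))   [R6 at 2.3.1.1]
3. k(a, m(cons(a, a), c, pair(pair(0, 0), 0)))  →  k(a, a)   [R2 at 2]
4. k(a, a)  →  a   [R6 at ε]

a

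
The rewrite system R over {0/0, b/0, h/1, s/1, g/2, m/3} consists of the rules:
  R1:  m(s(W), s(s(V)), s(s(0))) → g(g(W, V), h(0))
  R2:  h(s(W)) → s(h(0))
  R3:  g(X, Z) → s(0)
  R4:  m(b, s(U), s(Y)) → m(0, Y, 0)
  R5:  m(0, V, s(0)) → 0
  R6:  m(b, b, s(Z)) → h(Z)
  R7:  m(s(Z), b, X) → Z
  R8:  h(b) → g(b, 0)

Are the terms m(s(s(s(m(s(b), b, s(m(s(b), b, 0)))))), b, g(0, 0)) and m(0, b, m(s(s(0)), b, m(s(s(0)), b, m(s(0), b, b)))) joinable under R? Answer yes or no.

Reduce t₁ = m(s(s(s(m(s(b), b, s(m(s(b), b, 0)))))), b, g(0, 0)):
1. m(s(s(s(m(s(b), b, s(m(s(b), b, 0)))))), b, g(0, 0))  →  s(s(m(s(b), b, s(m(s(b), b, 0)))))   [R7 at ε]
2. s(s(m(s(b), b, s(m(s(b), b, 0)))))  →  s(s(b))   [R7 at 1.1]

Reduce t₂ = m(0, b, m(s(s(0)), b, m(s(s(0)), b, m(s(0), b, b)))):
1. m(0, b, m(s(s(0)), b, m(s(s(0)), b, m(s(0), b, b))))  →  m(0, b, s(0))   [R7 at 3]
2. m(0, b, s(0))  →  0   [R5 at ε]

no — NF(t₁) = s(s(b)), NF(t₂) = 0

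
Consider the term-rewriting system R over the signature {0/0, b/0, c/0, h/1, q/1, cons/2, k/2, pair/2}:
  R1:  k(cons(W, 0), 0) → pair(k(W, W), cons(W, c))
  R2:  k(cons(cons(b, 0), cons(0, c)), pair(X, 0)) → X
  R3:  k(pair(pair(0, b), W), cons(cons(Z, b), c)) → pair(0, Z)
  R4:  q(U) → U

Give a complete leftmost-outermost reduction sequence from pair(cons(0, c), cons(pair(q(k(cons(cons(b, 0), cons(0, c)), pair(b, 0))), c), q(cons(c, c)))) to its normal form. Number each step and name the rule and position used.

1. pair(cons(0, c), cons(pair(q(k(cons(cons(b, 0), cons(0, c)), pair(b, 0))), c), q(cons(c, c))))  →  pair(cons(0, c), cons(pair(k(cons(cons(b, 0), cons(0, c)), pair(b, 0)), c), q(cons(c, c))))   [R4 at 2.1.1]
2. pair(cons(0, c), cons(pair(k(cons(cons(b, 0), cons(0, c)), pair(b, 0)), c), q(cons(c, c))))  →  pair(cons(0, c), cons(pair(b, c), q(cons(c, c))))   [R2 at 2.1.1]
3. pair(cons(0, c), cons(pair(b, c), q(cons(c, c))))  →  pair(cons(0, c), cons(pair(b, c), cons(c, c)))   [R4 at 2.2]

pair(cons(0, c), cons(pair(b, c), cons(c, c)))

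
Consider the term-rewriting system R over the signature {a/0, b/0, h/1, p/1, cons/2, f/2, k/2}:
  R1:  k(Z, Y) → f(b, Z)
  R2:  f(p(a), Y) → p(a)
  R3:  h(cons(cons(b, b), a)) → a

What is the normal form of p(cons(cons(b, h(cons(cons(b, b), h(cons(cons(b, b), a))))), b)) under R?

p(cons(cons(b, a), b))

1. p(cons(cons(b, h(cons(cons(b, b), h(cons(cons(b, b), a))))), b))  →  p(cons(cons(b, h(cons(cons(b, b), a))), b))   [R3 at 1.1.2.1.2]
2. p(cons(cons(b, h(cons(cons(b, b), a))), b))  →  p(cons(cons(b, a), b))   [R3 at 1.1.2]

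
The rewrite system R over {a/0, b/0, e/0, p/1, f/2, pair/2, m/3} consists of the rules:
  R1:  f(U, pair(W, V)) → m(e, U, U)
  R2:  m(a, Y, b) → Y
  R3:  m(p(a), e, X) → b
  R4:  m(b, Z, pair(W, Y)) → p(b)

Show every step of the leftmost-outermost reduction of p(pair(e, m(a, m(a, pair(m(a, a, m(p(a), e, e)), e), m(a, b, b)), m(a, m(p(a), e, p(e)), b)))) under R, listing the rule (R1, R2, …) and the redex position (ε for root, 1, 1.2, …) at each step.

1. p(pair(e, m(a, m(a, pair(m(a, a, m(p(a), e, e)), e), m(a, b, b)), m(a, m(p(a), e, p(e)), b))))  →  p(pair(e, m(a, m(a, pair(m(a, a, b), e), m(a, b, b)), m(a, m(p(a), e, p(e)), b))))   [R3 at 1.2.2.2.1.3]
2. p(pair(e, m(a, m(a, pair(m(a, a, b), e), m(a, b, b)), m(a, m(p(a), e, p(e)), b))))  →  p(pair(e, m(a, m(a, pair(a, e), m(a, b, b)), m(a, m(p(a), e, p(e)), b))))   [R2 at 1.2.2.2.1]
3. p(pair(e, m(a, m(a, pair(a, e), m(a, b, b)), m(a, m(p(a), e, p(e)), b))))  →  p(pair(e, m(a, m(a, pair(a, e), b), m(a, m(p(a), e, p(e)), b))))   [R2 at 1.2.2.3]
4. p(pair(e, m(a, m(a, pair(a, e), b), m(a, m(p(a), e, p(e)), b))))  →  p(pair(e, m(a, pair(a, e), m(a, m(p(a), e, p(e)), b))))   [R2 at 1.2.2]
5. p(pair(e, m(a, pair(a, e), m(a, m(p(a), e, p(e)), b))))  →  p(pair(e, m(a, pair(a, e), m(p(a), e, p(e)))))   [R2 at 1.2.3]
6. p(pair(e, m(a, pair(a, e), m(p(a), e, p(e)))))  →  p(pair(e, m(a, pair(a, e), b)))   [R3 at 1.2.3]
7. p(pair(e, m(a, pair(a, e), b)))  →  p(pair(e, pair(a, e)))   [R2 at 1.2]

p(pair(e, pair(a, e)))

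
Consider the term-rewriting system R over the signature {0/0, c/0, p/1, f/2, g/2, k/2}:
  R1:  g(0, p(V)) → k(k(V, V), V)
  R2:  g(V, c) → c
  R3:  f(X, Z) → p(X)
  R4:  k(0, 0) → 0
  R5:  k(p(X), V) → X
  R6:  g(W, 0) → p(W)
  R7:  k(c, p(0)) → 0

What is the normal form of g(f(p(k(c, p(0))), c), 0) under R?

1. g(f(p(k(c, p(0))), c), 0)  →  p(f(p(k(c, p(0))), c))   [R6 at ε]
2. p(f(p(k(c, p(0))), c))  →  p(p(p(k(c, p(0)))))   [R3 at 1]
3. p(p(p(k(c, p(0)))))  →  p(p(p(0)))   [R7 at 1.1.1]

p(p(p(0)))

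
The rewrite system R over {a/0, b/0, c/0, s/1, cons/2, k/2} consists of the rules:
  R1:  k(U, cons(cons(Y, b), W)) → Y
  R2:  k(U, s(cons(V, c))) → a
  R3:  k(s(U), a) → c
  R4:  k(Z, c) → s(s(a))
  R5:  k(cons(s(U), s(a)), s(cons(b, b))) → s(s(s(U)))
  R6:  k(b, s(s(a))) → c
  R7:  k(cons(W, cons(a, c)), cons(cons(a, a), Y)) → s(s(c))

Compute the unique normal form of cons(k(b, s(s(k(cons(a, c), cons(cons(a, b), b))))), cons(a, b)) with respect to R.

cons(c, cons(a, b))

1. cons(k(b, s(s(k(cons(a, c), cons(cons(a, b), b))))), cons(a, b))  →  cons(k(b, s(s(a))), cons(a, b))   [R1 at 1.2.1.1]
2. cons(k(b, s(s(a))), cons(a, b))  →  cons(c, cons(a, b))   [R6 at 1]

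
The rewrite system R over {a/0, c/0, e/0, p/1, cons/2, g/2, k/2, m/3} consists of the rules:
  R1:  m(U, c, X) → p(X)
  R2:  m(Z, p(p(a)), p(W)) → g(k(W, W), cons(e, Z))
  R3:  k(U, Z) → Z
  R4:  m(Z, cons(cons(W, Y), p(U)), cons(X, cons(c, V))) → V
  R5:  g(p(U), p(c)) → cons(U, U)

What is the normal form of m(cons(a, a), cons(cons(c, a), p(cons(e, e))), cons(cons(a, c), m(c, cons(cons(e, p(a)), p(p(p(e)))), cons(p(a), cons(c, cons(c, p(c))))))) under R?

1. m(cons(a, a), cons(cons(c, a), p(cons(e, e))), cons(cons(a, c), m(c, cons(cons(e, p(a)), p(p(p(e)))), cons(p(a), cons(c, cons(c, p(c)))))))  →  m(cons(a, a), cons(cons(c, a), p(cons(e, e))), cons(cons(a, c), cons(c, p(c))))   [R4 at 3.2]
2. m(cons(a, a), cons(cons(c, a), p(cons(e, e))), cons(cons(a, c), cons(c, p(c))))  →  p(c)   [R4 at ε]

p(c)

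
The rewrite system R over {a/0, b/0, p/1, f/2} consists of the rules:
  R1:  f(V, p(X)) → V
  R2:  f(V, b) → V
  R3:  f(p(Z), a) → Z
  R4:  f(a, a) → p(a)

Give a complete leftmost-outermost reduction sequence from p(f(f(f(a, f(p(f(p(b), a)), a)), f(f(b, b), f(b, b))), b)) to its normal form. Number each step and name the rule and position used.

p(a)

1. p(f(f(f(a, f(p(f(p(b), a)), a)), f(f(b, b), f(b, b))), b))  →  p(f(f(a, f(p(f(p(b), a)), a)), f(f(b, b), f(b, b))))   [R2 at 1]
2. p(f(f(a, f(p(f(p(b), a)), a)), f(f(b, b), f(b, b))))  →  p(f(f(a, f(p(b), a)), f(f(b, b), f(b, b))))   [R3 at 1.1.2]
3. p(f(f(a, f(p(b), a)), f(f(b, b), f(b, b))))  →  p(f(f(a, b), f(f(b, b), f(b, b))))   [R3 at 1.1.2]
4. p(f(f(a, b), f(f(b, b), f(b, b))))  →  p(f(a, f(f(b, b), f(b, b))))   [R2 at 1.1]
5. p(f(a, f(f(b, b), f(b, b))))  →  p(f(a, f(b, f(b, b))))   [R2 at 1.2.1]
6. p(f(a, f(b, f(b, b))))  →  p(f(a, f(b, b)))   [R2 at 1.2.2]
7. p(f(a, f(b, b)))  →  p(f(a, b))   [R2 at 1.2]
8. p(f(a, b))  →  p(a)   [R2 at 1]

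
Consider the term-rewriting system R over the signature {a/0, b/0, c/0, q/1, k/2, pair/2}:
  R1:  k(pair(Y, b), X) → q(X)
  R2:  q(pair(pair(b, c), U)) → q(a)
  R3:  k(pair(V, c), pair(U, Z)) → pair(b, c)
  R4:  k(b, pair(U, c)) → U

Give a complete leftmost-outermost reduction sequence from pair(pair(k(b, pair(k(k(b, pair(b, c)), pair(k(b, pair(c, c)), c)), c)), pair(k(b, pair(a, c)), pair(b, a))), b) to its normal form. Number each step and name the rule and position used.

1. pair(pair(k(b, pair(k(k(b, pair(b, c)), pair(k(b, pair(c, c)), c)), c)), pair(k(b, pair(a, c)), pair(b, a))), b)  →  pair(pair(k(k(b, pair(b, c)), pair(k(b, pair(c, c)), c)), pair(k(b, pair(a, c)), pair(b, a))), b)   [R4 at 1.1]
2. pair(pair(k(k(b, pair(b, c)), pair(k(b, pair(c, c)), c)), pair(k(b, pair(a, c)), pair(b, a))), b)  →  pair(pair(k(b, pair(k(b, pair(c, c)), c)), pair(k(b, pair(a, c)), pair(b, a))), b)   [R4 at 1.1.1]
3. pair(pair(k(b, pair(k(b, pair(c, c)), c)), pair(k(b, pair(a, c)), pair(b, a))), b)  →  pair(pair(k(b, pair(c, c)), pair(k(b, pair(a, c)), pair(b, a))), b)   [R4 at 1.1]
4. pair(pair(k(b, pair(c, c)), pair(k(b, pair(a, c)), pair(b, a))), b)  →  pair(pair(c, pair(k(b, pair(a, c)), pair(b, a))), b)   [R4 at 1.1]
5. pair(pair(c, pair(k(b, pair(a, c)), pair(b, a))), b)  →  pair(pair(c, pair(a, pair(b, a))), b)   [R4 at 1.2.1]

pair(pair(c, pair(a, pair(b, a))), b)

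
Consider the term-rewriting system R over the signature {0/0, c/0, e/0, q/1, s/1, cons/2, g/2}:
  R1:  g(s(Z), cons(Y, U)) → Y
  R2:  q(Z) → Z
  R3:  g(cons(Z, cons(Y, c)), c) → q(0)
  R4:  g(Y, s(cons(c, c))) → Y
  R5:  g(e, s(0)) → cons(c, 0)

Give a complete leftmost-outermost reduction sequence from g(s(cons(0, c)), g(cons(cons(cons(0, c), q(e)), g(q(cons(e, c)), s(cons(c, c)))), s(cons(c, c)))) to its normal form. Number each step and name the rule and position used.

1. g(s(cons(0, c)), g(cons(cons(cons(0, c), q(e)), g(q(cons(e, c)), s(cons(c, c)))), s(cons(c, c))))  →  g(s(cons(0, c)), cons(cons(cons(0, c), q(e)), g(q(cons(e, c)), s(cons(c, c)))))   [R4 at 2]
2. g(s(cons(0, c)), cons(cons(cons(0, c), q(e)), g(q(cons(e, c)), s(cons(c, c)))))  →  cons(cons(0, c), q(e))   [R1 at ε]
3. cons(cons(0, c), q(e))  →  cons(cons(0, c), e)   [R2 at 2]

cons(cons(0, c), e)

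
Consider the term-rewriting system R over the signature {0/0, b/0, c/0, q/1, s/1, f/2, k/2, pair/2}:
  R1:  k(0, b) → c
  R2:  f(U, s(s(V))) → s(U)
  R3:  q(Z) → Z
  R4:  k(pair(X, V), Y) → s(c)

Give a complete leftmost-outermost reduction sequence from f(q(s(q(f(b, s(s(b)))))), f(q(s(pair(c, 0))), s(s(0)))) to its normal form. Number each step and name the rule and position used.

1. f(q(s(q(f(b, s(s(b)))))), f(q(s(pair(c, 0))), s(s(0))))  →  f(s(q(f(b, s(s(b))))), f(q(s(pair(c, 0))), s(s(0))))   [R3 at 1]
2. f(s(q(f(b, s(s(b))))), f(q(s(pair(c, 0))), s(s(0))))  →  f(s(f(b, s(s(b)))), f(q(s(pair(c, 0))), s(s(0))))   [R3 at 1.1]
3. f(s(f(b, s(s(b)))), f(q(s(pair(c, 0))), s(s(0))))  →  f(s(s(b)), f(q(s(pair(c, 0))), s(s(0))))   [R2 at 1.1]
4. f(s(s(b)), f(q(s(pair(c, 0))), s(s(0))))  →  f(s(s(b)), s(q(s(pair(c, 0)))))   [R2 at 2]
5. f(s(s(b)), s(q(s(pair(c, 0)))))  →  f(s(s(b)), s(s(pair(c, 0))))   [R3 at 2.1]
6. f(s(s(b)), s(s(pair(c, 0))))  →  s(s(s(b)))   [R2 at ε]

s(s(s(b)))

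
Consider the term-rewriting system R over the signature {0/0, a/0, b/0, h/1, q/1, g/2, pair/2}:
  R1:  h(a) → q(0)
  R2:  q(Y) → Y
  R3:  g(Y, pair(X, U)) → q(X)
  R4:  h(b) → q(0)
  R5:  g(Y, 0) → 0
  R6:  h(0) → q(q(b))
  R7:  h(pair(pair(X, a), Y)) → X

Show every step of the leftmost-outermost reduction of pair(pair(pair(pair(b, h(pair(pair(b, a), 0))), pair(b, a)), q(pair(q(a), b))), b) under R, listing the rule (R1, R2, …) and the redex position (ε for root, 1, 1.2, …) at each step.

pair(pair(pair(pair(b, b), pair(b, a)), pair(a, b)), b)

1. pair(pair(pair(pair(b, h(pair(pair(b, a), 0))), pair(b, a)), q(pair(q(a), b))), b)  →  pair(pair(pair(pair(b, b), pair(b, a)), q(pair(q(a), b))), b)   [R7 at 1.1.1.2]
2. pair(pair(pair(pair(b, b), pair(b, a)), q(pair(q(a), b))), b)  →  pair(pair(pair(pair(b, b), pair(b, a)), pair(q(a), b)), b)   [R2 at 1.2]
3. pair(pair(pair(pair(b, b), pair(b, a)), pair(q(a), b)), b)  →  pair(pair(pair(pair(b, b), pair(b, a)), pair(a, b)), b)   [R2 at 1.2.1]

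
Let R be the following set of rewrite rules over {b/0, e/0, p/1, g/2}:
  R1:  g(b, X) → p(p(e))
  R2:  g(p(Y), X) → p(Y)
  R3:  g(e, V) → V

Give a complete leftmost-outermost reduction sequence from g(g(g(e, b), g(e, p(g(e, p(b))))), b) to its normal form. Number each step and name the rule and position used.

p(p(e))

1. g(g(g(e, b), g(e, p(g(e, p(b))))), b)  →  g(g(b, g(e, p(g(e, p(b))))), b)   [R3 at 1.1]
2. g(g(b, g(e, p(g(e, p(b))))), b)  →  g(p(p(e)), b)   [R1 at 1]
3. g(p(p(e)), b)  →  p(p(e))   [R2 at ε]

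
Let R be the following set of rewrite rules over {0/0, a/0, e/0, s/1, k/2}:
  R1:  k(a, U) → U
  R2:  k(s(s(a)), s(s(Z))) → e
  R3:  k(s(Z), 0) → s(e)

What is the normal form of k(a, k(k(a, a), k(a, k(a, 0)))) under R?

0

1. k(a, k(k(a, a), k(a, k(a, 0))))  →  k(k(a, a), k(a, k(a, 0)))   [R1 at ε]
2. k(k(a, a), k(a, k(a, 0)))  →  k(a, k(a, k(a, 0)))   [R1 at 1]
3. k(a, k(a, k(a, 0)))  →  k(a, k(a, 0))   [R1 at ε]
4. k(a, k(a, 0))  →  k(a, 0)   [R1 at ε]
5. k(a, 0)  →  0   [R1 at ε]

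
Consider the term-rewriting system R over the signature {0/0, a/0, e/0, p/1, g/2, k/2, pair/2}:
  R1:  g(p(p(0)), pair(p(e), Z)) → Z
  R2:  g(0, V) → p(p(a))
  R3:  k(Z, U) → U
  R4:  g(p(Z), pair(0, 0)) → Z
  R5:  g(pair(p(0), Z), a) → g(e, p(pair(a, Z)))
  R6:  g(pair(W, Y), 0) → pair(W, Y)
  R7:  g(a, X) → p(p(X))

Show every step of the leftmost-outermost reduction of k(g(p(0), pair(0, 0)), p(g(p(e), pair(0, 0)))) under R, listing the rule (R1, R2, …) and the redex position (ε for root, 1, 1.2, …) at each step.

p(e)

1. k(g(p(0), pair(0, 0)), p(g(p(e), pair(0, 0))))  →  p(g(p(e), pair(0, 0)))   [R3 at ε]
2. p(g(p(e), pair(0, 0)))  →  p(e)   [R4 at 1]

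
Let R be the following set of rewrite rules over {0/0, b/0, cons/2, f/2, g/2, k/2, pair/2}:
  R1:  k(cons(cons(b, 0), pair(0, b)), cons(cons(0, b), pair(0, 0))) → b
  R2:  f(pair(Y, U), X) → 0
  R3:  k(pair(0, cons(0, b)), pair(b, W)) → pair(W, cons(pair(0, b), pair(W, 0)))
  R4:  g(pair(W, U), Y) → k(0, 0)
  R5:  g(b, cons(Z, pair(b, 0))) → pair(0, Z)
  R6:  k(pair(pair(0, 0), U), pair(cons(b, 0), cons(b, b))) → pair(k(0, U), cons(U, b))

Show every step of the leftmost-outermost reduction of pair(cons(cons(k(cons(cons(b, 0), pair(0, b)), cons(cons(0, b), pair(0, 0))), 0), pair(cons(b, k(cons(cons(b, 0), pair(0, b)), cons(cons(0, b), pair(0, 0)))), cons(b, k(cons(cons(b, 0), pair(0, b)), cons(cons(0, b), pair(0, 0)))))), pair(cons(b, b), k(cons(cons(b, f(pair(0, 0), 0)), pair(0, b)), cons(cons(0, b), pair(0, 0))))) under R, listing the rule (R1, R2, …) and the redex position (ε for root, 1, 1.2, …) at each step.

1. pair(cons(cons(k(cons(cons(b, 0), pair(0, b)), cons(cons(0, b), pair(0, 0))), 0), pair(cons(b, k(cons(cons(b, 0), pair(0, b)), cons(cons(0, b), pair(0, 0)))), cons(b, k(cons(cons(b, 0), pair(0, b)), cons(cons(0, b), pair(0, 0)))))), pair(cons(b, b), k(cons(cons(b, f(pair(0, 0), 0)), pair(0, b)), cons(cons(0, b), pair(0, 0)))))  →  pair(cons(cons(b, 0), pair(cons(b, k(cons(cons(b, 0), pair(0, b)), cons(cons(0, b), pair(0, 0)))), cons(b, k(cons(cons(b, 0), pair(0, b)), cons(cons(0, b), pair(0, 0)))))), pair(cons(b, b), k(cons(cons(b, f(pair(0, 0), 0)), pair(0, b)), cons(cons(0, b), pair(0, 0)))))   [R1 at 1.1.1]
2. pair(cons(cons(b, 0), pair(cons(b, k(cons(cons(b, 0), pair(0, b)), cons(cons(0, b), pair(0, 0)))), cons(b, k(cons(cons(b, 0), pair(0, b)), cons(cons(0, b), pair(0, 0)))))), pair(cons(b, b), k(cons(cons(b, f(pair(0, 0), 0)), pair(0, b)), cons(cons(0, b), pair(0, 0)))))  →  pair(cons(cons(b, 0), pair(cons(b, b), cons(b, k(cons(cons(b, 0), pair(0, b)), cons(cons(0, b), pair(0, 0)))))), pair(cons(b, b), k(cons(cons(b, f(pair(0, 0), 0)), pair(0, b)), cons(cons(0, b), pair(0, 0)))))   [R1 at 1.2.1.2]
3. pair(cons(cons(b, 0), pair(cons(b, b), cons(b, k(cons(cons(b, 0), pair(0, b)), cons(cons(0, b), pair(0, 0)))))), pair(cons(b, b), k(cons(cons(b, f(pair(0, 0), 0)), pair(0, b)), cons(cons(0, b), pair(0, 0)))))  →  pair(cons(cons(b, 0), pair(cons(b, b), cons(b, b))), pair(cons(b, b), k(cons(cons(b, f(pair(0, 0), 0)), pair(0, b)), cons(cons(0, b), pair(0, 0)))))   [R1 at 1.2.2.2]
4. pair(cons(cons(b, 0), pair(cons(b, b), cons(b, b))), pair(cons(b, b), k(cons(cons(b, f(pair(0, 0), 0)), pair(0, b)), cons(cons(0, b), pair(0, 0)))))  →  pair(cons(cons(b, 0), pair(cons(b, b), cons(b, b))), pair(cons(b, b), k(cons(cons(b, 0), pair(0, b)), cons(cons(0, b), pair(0, 0)))))   [R2 at 2.2.1.1.2]
5. pair(cons(cons(b, 0), pair(cons(b, b), cons(b, b))), pair(cons(b, b), k(cons(cons(b, 0), pair(0, b)), cons(cons(0, b), pair(0, 0)))))  →  pair(cons(cons(b, 0), pair(cons(b, b), cons(b, b))), pair(cons(b, b), b))   [R1 at 2.2]

pair(cons(cons(b, 0), pair(cons(b, b), cons(b, b))), pair(cons(b, b), b))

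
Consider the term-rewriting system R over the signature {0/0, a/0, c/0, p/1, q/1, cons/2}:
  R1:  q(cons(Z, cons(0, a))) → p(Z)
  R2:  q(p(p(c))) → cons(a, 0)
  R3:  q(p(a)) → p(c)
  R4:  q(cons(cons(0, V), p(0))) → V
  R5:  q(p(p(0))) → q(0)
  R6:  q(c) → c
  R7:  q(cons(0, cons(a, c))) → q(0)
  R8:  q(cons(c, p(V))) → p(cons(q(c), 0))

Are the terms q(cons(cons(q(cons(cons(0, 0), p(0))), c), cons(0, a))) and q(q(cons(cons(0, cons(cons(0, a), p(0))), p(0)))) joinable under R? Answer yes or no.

no — NF(t₁) = p(cons(0, c)), NF(t₂) = a

Reduce t₁ = q(cons(cons(q(cons(cons(0, 0), p(0))), c), cons(0, a))):
1. q(cons(cons(q(cons(cons(0, 0), p(0))), c), cons(0, a)))  →  p(cons(q(cons(cons(0, 0), p(0))), c))   [R1 at ε]
2. p(cons(q(cons(cons(0, 0), p(0))), c))  →  p(cons(0, c))   [R4 at 1.1]

Reduce t₂ = q(q(cons(cons(0, cons(cons(0, a), p(0))), p(0)))):
1. q(q(cons(cons(0, cons(cons(0, a), p(0))), p(0))))  →  q(cons(cons(0, a), p(0)))   [R4 at 1]
2. q(cons(cons(0, a), p(0)))  →  a   [R4 at ε]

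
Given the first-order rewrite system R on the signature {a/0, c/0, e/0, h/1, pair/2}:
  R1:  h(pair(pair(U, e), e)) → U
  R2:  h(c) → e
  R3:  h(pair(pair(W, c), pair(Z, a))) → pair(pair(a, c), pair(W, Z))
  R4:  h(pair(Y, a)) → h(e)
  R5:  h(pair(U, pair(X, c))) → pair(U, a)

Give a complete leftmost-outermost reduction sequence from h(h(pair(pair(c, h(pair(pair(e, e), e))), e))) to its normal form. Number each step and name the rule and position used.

e

1. h(h(pair(pair(c, h(pair(pair(e, e), e))), e)))  →  h(h(pair(pair(c, e), e)))   [R1 at 1.1.1.2]
2. h(h(pair(pair(c, e), e)))  →  h(c)   [R1 at 1]
3. h(c)  →  e   [R2 at ε]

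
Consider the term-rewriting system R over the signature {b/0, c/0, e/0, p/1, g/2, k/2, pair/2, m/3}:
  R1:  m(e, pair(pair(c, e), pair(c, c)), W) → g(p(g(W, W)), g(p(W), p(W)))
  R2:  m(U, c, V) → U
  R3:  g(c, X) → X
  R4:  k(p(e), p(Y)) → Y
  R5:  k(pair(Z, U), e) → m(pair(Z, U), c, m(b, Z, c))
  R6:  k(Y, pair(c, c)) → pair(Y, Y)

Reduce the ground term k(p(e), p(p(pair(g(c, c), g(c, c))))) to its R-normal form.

1. k(p(e), p(p(pair(g(c, c), g(c, c)))))  →  p(pair(g(c, c), g(c, c)))   [R4 at ε]
2. p(pair(g(c, c), g(c, c)))  →  p(pair(c, g(c, c)))   [R3 at 1.1]
3. p(pair(c, g(c, c)))  →  p(pair(c, c))   [R3 at 1.2]

p(pair(c, c))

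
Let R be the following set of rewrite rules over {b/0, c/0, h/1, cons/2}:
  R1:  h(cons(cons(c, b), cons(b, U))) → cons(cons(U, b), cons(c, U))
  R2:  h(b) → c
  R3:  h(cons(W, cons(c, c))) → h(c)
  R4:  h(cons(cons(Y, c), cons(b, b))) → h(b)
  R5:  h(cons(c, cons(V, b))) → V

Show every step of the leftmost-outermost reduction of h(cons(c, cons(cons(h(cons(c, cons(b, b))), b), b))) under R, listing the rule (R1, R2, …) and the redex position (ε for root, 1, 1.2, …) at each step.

cons(b, b)

1. h(cons(c, cons(cons(h(cons(c, cons(b, b))), b), b)))  →  cons(h(cons(c, cons(b, b))), b)   [R5 at ε]
2. cons(h(cons(c, cons(b, b))), b)  →  cons(b, b)   [R5 at 1]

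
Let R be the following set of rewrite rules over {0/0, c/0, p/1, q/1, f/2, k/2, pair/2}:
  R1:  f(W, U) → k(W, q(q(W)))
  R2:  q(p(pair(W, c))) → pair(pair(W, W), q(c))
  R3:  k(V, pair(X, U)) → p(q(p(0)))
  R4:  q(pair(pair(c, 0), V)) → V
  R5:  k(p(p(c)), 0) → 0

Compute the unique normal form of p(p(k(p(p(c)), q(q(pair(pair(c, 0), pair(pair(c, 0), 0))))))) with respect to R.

1. p(p(k(p(p(c)), q(q(pair(pair(c, 0), pair(pair(c, 0), 0)))))))  →  p(p(k(p(p(c)), q(pair(pair(c, 0), 0)))))   [R4 at 1.1.2.1]
2. p(p(k(p(p(c)), q(pair(pair(c, 0), 0)))))  →  p(p(k(p(p(c)), 0)))   [R4 at 1.1.2]
3. p(p(k(p(p(c)), 0)))  →  p(p(0))   [R5 at 1.1]

p(p(0))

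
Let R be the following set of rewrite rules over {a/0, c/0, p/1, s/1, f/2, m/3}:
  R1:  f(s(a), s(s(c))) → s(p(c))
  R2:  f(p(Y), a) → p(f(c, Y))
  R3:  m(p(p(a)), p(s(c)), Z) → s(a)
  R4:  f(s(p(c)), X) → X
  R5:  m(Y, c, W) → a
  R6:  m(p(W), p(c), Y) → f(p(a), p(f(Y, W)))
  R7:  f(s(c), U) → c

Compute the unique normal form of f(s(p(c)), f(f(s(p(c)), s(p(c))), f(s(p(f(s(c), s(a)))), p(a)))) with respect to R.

1. f(s(p(c)), f(f(s(p(c)), s(p(c))), f(s(p(f(s(c), s(a)))), p(a))))  →  f(f(s(p(c)), s(p(c))), f(s(p(f(s(c), s(a)))), p(a)))   [R4 at ε]
2. f(f(s(p(c)), s(p(c))), f(s(p(f(s(c), s(a)))), p(a)))  →  f(s(p(c)), f(s(p(f(s(c), s(a)))), p(a)))   [R4 at 1]
3. f(s(p(c)), f(s(p(f(s(c), s(a)))), p(a)))  →  f(s(p(f(s(c), s(a)))), p(a))   [R4 at ε]
4. f(s(p(f(s(c), s(a)))), p(a))  →  f(s(p(c)), p(a))   [R7 at 1.1.1]
5. f(s(p(c)), p(a))  →  p(a)   [R4 at ε]

p(a)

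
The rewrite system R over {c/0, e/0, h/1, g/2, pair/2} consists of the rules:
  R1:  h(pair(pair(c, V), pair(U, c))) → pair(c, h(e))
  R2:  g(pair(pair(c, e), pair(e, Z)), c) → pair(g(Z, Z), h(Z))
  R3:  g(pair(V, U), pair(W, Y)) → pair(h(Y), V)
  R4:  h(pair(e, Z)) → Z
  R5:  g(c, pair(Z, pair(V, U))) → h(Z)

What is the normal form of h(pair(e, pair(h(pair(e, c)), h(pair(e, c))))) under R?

pair(c, c)

1. h(pair(e, pair(h(pair(e, c)), h(pair(e, c)))))  →  pair(h(pair(e, c)), h(pair(e, c)))   [R4 at ε]
2. pair(h(pair(e, c)), h(pair(e, c)))  →  pair(c, h(pair(e, c)))   [R4 at 1]
3. pair(c, h(pair(e, c)))  →  pair(c, c)   [R4 at 2]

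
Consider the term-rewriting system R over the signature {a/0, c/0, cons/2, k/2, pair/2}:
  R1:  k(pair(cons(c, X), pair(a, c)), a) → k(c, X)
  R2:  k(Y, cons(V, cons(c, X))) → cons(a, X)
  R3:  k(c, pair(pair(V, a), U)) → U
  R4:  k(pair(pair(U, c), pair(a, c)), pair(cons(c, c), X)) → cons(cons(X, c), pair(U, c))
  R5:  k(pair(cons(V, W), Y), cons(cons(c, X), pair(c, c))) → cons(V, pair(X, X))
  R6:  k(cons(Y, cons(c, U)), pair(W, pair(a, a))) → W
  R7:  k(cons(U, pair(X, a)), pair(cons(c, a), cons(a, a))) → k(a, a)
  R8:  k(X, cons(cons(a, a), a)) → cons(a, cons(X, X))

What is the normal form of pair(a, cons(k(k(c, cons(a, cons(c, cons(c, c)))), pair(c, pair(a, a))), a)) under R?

1. pair(a, cons(k(k(c, cons(a, cons(c, cons(c, c)))), pair(c, pair(a, a))), a))  →  pair(a, cons(k(cons(a, cons(c, c)), pair(c, pair(a, a))), a))   [R2 at 2.1.1]
2. pair(a, cons(k(cons(a, cons(c, c)), pair(c, pair(a, a))), a))  →  pair(a, cons(c, a))   [R6 at 2.1]

pair(a, cons(c, a))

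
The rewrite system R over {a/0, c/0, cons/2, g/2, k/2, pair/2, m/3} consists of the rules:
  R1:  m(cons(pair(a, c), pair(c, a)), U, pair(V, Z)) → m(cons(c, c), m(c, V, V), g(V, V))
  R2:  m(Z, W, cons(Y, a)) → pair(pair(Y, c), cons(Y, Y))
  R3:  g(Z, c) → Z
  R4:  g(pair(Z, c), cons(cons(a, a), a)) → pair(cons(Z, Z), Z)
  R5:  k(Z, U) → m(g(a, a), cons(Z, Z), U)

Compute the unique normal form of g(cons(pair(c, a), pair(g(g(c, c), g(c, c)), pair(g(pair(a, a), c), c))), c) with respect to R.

1. g(cons(pair(c, a), pair(g(g(c, c), g(c, c)), pair(g(pair(a, a), c), c))), c)  →  cons(pair(c, a), pair(g(g(c, c), g(c, c)), pair(g(pair(a, a), c), c)))   [R3 at ε]
2. cons(pair(c, a), pair(g(g(c, c), g(c, c)), pair(g(pair(a, a), c), c)))  →  cons(pair(c, a), pair(g(c, g(c, c)), pair(g(pair(a, a), c), c)))   [R3 at 2.1.1]
3. cons(pair(c, a), pair(g(c, g(c, c)), pair(g(pair(a, a), c), c)))  →  cons(pair(c, a), pair(g(c, c), pair(g(pair(a, a), c), c)))   [R3 at 2.1.2]
4. cons(pair(c, a), pair(g(c, c), pair(g(pair(a, a), c), c)))  →  cons(pair(c, a), pair(c, pair(g(pair(a, a), c), c)))   [R3 at 2.1]
5. cons(pair(c, a), pair(c, pair(g(pair(a, a), c), c)))  →  cons(pair(c, a), pair(c, pair(pair(a, a), c)))   [R3 at 2.2.1]

cons(pair(c, a), pair(c, pair(pair(a, a), c)))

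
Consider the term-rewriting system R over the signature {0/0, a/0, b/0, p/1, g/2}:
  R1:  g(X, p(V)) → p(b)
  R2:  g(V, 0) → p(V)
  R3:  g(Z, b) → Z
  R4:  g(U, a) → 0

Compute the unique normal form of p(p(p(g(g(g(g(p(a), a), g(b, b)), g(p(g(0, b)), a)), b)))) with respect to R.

1. p(p(p(g(g(g(g(p(a), a), g(b, b)), g(p(g(0, b)), a)), b))))  →  p(p(p(g(g(g(p(a), a), g(b, b)), g(p(g(0, b)), a)))))   [R3 at 1.1.1]
2. p(p(p(g(g(g(p(a), a), g(b, b)), g(p(g(0, b)), a)))))  →  p(p(p(g(g(0, g(b, b)), g(p(g(0, b)), a)))))   [R4 at 1.1.1.1.1]
3. p(p(p(g(g(0, g(b, b)), g(p(g(0, b)), a)))))  →  p(p(p(g(g(0, b), g(p(g(0, b)), a)))))   [R3 at 1.1.1.1.2]
4. p(p(p(g(g(0, b), g(p(g(0, b)), a)))))  →  p(p(p(g(0, g(p(g(0, b)), a)))))   [R3 at 1.1.1.1]
5. p(p(p(g(0, g(p(g(0, b)), a)))))  →  p(p(p(g(0, 0))))   [R4 at 1.1.1.2]
6. p(p(p(g(0, 0))))  →  p(p(p(p(0))))   [R2 at 1.1.1]

p(p(p(p(0))))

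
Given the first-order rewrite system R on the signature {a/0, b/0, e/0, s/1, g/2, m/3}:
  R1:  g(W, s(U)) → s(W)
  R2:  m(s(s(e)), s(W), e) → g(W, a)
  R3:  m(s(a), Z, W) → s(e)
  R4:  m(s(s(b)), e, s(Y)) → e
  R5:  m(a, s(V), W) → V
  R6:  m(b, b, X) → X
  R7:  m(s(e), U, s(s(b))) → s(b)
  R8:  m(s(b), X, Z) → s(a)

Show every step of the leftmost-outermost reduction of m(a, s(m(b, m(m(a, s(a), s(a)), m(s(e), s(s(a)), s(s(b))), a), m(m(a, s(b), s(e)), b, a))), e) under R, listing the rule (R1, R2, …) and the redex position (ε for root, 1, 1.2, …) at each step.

1. m(a, s(m(b, m(m(a, s(a), s(a)), m(s(e), s(s(a)), s(s(b))), a), m(m(a, s(b), s(e)), b, a))), e)  →  m(b, m(m(a, s(a), s(a)), m(s(e), s(s(a)), s(s(b))), a), m(m(a, s(b), s(e)), b, a))   [R5 at ε]
2. m(b, m(m(a, s(a), s(a)), m(s(e), s(s(a)), s(s(b))), a), m(m(a, s(b), s(e)), b, a))  →  m(b, m(a, m(s(e), s(s(a)), s(s(b))), a), m(m(a, s(b), s(e)), b, a))   [R5 at 2.1]
3. m(b, m(a, m(s(e), s(s(a)), s(s(b))), a), m(m(a, s(b), s(e)), b, a))  →  m(b, m(a, s(b), a), m(m(a, s(b), s(e)), b, a))   [R7 at 2.2]
4. m(b, m(a, s(b), a), m(m(a, s(b), s(e)), b, a))  →  m(b, b, m(m(a, s(b), s(e)), b, a))   [R5 at 2]
5. m(b, b, m(m(a, s(b), s(e)), b, a))  →  m(m(a, s(b), s(e)), b, a)   [R6 at ε]
6. m(m(a, s(b), s(e)), b, a)  →  m(b, b, a)   [R5 at 1]
7. m(b, b, a)  →  a   [R6 at ε]

a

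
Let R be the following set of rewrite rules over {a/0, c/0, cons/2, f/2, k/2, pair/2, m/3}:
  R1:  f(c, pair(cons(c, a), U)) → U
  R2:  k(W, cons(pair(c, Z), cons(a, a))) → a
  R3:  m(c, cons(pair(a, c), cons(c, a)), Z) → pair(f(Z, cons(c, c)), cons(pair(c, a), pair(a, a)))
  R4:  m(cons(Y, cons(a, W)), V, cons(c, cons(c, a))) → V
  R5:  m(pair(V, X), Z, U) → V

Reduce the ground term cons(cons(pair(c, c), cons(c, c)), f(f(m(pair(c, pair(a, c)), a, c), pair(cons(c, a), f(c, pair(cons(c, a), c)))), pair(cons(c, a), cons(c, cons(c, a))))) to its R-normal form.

cons(cons(pair(c, c), cons(c, c)), cons(c, cons(c, a)))

1. cons(cons(pair(c, c), cons(c, c)), f(f(m(pair(c, pair(a, c)), a, c), pair(cons(c, a), f(c, pair(cons(c, a), c)))), pair(cons(c, a), cons(c, cons(c, a)))))  →  cons(cons(pair(c, c), cons(c, c)), f(f(c, pair(cons(c, a), f(c, pair(cons(c, a), c)))), pair(cons(c, a), cons(c, cons(c, a)))))   [R5 at 2.1.1]
2. cons(cons(pair(c, c), cons(c, c)), f(f(c, pair(cons(c, a), f(c, pair(cons(c, a), c)))), pair(cons(c, a), cons(c, cons(c, a)))))  →  cons(cons(pair(c, c), cons(c, c)), f(f(c, pair(cons(c, a), c)), pair(cons(c, a), cons(c, cons(c, a)))))   [R1 at 2.1]
3. cons(cons(pair(c, c), cons(c, c)), f(f(c, pair(cons(c, a), c)), pair(cons(c, a), cons(c, cons(c, a)))))  →  cons(cons(pair(c, c), cons(c, c)), f(c, pair(cons(c, a), cons(c, cons(c, a)))))   [R1 at 2.1]
4. cons(cons(pair(c, c), cons(c, c)), f(c, pair(cons(c, a), cons(c, cons(c, a)))))  →  cons(cons(pair(c, c), cons(c, c)), cons(c, cons(c, a)))   [R1 at 2]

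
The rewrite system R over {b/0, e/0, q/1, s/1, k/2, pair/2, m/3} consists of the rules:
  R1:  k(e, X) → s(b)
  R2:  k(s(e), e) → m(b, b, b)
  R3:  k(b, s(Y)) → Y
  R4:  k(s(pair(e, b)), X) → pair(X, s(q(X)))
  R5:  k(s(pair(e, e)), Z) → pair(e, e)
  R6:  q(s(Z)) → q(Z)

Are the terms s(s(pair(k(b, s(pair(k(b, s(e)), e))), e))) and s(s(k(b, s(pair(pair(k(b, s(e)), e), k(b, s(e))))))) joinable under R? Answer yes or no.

yes — NF(t₁) = s(s(pair(pair(e, e), e))), NF(t₂) = s(s(pair(pair(e, e), e)))

Reduce t₁ = s(s(pair(k(b, s(pair(k(b, s(e)), e))), e))):
1. s(s(pair(k(b, s(pair(k(b, s(e)), e))), e)))  →  s(s(pair(pair(k(b, s(e)), e), e)))   [R3 at 1.1.1]
2. s(s(pair(pair(k(b, s(e)), e), e)))  →  s(s(pair(pair(e, e), e)))   [R3 at 1.1.1.1]

Reduce t₂ = s(s(k(b, s(pair(pair(k(b, s(e)), e), k(b, s(e))))))):
1. s(s(k(b, s(pair(pair(k(b, s(e)), e), k(b, s(e)))))))  →  s(s(pair(pair(k(b, s(e)), e), k(b, s(e)))))   [R3 at 1.1]
2. s(s(pair(pair(k(b, s(e)), e), k(b, s(e)))))  →  s(s(pair(pair(e, e), k(b, s(e)))))   [R3 at 1.1.1.1]
3. s(s(pair(pair(e, e), k(b, s(e)))))  →  s(s(pair(pair(e, e), e)))   [R3 at 1.1.2]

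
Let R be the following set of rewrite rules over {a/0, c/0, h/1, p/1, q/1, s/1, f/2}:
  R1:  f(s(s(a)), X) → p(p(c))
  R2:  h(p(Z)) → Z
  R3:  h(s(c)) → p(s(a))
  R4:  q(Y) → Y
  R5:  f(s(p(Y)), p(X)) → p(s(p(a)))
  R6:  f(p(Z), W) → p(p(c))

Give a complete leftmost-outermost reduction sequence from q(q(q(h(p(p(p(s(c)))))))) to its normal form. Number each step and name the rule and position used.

p(p(s(c)))

1. q(q(q(h(p(p(p(s(c))))))))  →  q(q(h(p(p(p(s(c)))))))   [R4 at ε]
2. q(q(h(p(p(p(s(c)))))))  →  q(h(p(p(p(s(c))))))   [R4 at ε]
3. q(h(p(p(p(s(c))))))  →  h(p(p(p(s(c)))))   [R4 at ε]
4. h(p(p(p(s(c)))))  →  p(p(s(c)))   [R2 at ε]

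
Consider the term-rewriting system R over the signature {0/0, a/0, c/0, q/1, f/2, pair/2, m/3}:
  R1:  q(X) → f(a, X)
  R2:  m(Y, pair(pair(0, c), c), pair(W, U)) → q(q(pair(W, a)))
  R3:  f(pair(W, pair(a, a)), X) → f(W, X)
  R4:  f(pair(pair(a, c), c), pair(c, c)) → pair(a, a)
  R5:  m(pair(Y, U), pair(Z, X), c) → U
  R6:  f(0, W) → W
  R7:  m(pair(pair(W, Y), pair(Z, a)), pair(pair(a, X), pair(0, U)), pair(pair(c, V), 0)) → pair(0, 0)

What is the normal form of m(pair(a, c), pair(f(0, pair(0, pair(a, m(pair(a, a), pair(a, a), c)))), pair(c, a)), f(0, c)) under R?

c

1. m(pair(a, c), pair(f(0, pair(0, pair(a, m(pair(a, a), pair(a, a), c)))), pair(c, a)), f(0, c))  →  m(pair(a, c), pair(pair(0, pair(a, m(pair(a, a), pair(a, a), c))), pair(c, a)), f(0, c))   [R6 at 2.1]
2. m(pair(a, c), pair(pair(0, pair(a, m(pair(a, a), pair(a, a), c))), pair(c, a)), f(0, c))  →  m(pair(a, c), pair(pair(0, pair(a, a)), pair(c, a)), f(0, c))   [R5 at 2.1.2.2]
3. m(pair(a, c), pair(pair(0, pair(a, a)), pair(c, a)), f(0, c))  →  m(pair(a, c), pair(pair(0, pair(a, a)), pair(c, a)), c)   [R6 at 3]
4. m(pair(a, c), pair(pair(0, pair(a, a)), pair(c, a)), c)  →  c   [R5 at ε]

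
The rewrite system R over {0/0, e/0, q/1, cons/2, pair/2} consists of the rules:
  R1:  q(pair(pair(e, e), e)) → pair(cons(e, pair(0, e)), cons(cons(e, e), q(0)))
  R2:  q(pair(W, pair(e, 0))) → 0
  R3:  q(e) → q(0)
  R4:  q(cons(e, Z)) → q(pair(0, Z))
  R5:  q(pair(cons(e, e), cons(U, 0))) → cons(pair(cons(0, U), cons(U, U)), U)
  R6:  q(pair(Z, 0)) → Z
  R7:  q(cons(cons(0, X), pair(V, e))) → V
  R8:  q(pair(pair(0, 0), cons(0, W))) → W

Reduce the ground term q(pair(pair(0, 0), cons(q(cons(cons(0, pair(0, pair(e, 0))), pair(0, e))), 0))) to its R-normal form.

0

1. q(pair(pair(0, 0), cons(q(cons(cons(0, pair(0, pair(e, 0))), pair(0, e))), 0)))  →  q(pair(pair(0, 0), cons(0, 0)))   [R7 at 1.2.1]
2. q(pair(pair(0, 0), cons(0, 0)))  →  0   [R8 at ε]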